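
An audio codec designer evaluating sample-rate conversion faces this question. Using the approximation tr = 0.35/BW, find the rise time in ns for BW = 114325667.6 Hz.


Rise time from bandwidth relationship:
tr = 0.35 / BW
   = 0.35 / 114325667.6
   = 3.06142975e-09 s
   = 3.0614 ns

3.0614 ns


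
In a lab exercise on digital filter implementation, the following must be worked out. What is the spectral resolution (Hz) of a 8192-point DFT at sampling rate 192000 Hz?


DFT frequency resolution:
df = fs / N
   = 192000 / 8192
   = 23.4375 Hz

23.4375 Hz


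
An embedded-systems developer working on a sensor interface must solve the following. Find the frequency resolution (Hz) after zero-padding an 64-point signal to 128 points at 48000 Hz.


Frequency resolution after zero-padding:
N_padded = 64 * 2 = 128
df = fs / N_padded
   = 48000 / 128
   = 375.0 Hz

375.0 Hz


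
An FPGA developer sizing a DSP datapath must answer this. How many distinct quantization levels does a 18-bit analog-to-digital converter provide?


Number of quantization levels = 2^N
= 2^18
= 262144

262144


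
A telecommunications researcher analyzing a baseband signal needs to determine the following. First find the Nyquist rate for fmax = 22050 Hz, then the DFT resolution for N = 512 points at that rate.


Step 1 — Nyquist sampling rate:
fs = 2 * fmax = 2 * 22050 = 44100 Hz

Step 2 — DFT bin spacing:
df = fs / N = 44100 / 512 = 86.1328 Hz

86.1328 Hz


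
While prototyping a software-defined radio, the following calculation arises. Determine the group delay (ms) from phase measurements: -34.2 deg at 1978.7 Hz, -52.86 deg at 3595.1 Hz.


Group delay from phase difference:
tau = -d(phi)/d(omega)
d(phi) = -18.66 deg = -0.325678 rad
d(omega) = 2*pi*(3595.1 - 1978.7) = 10156.1407 rad/s
tau = -(-0.325678) / 10156.1407
    = 0.0321 ms

0.0321 ms


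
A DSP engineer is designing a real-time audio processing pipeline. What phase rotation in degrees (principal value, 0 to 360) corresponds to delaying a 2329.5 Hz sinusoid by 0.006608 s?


Phase shift from frequency and time delay:
phi = 360 * f * t_delay
    = 360 * 2329.5 * 0.006608
    = 5541.6 degrees
    mod 360 = 141.6 degrees

141.6 degrees


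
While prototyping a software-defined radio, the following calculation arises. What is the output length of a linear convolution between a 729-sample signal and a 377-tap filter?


Linear convolution output length:
L = N + M - 1
  = 729 + 377 - 1
  = 1105 samples

1105


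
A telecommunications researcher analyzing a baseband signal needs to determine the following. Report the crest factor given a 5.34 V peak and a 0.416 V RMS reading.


Crest factor is the ratio of peak to RMS:
CF = V_peak / V_rms
   = 5.34 / 0.416
   = 12.8365

12.8365


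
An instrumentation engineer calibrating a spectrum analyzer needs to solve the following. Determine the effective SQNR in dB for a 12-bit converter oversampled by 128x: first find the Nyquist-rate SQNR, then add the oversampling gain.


Step 1 — baseline SQNR at Nyquist:
SQNR_base = 6.02*N + 1.76
          = 6.02*12 + 1.76
          = 74.0 dB

Step 2 — oversampling processing gain:
G = 10*log10(OSR) = 10*log10(128) = 21.07 dB

Step 3 — total:
SQNR_total = 74.0 + 21.07 = 95.07 dB

Base SQNR = 74.0 dB; oversampled SQNR = 95.07 dB


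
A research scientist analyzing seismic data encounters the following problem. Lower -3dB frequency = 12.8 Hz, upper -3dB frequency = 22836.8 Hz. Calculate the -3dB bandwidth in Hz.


Bandwidth is the difference of -3dB frequencies:
BW = f_high - f_low
   = 22836.8 - 12.8
   = 22824.0 Hz

22824.0 Hz


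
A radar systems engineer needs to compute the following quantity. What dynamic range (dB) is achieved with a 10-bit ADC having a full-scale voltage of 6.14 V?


Dynamic range from full-scale to LSB:
V_min = V_max / 2^bits = 6.14 / 2^10
DR = 20 * log10(V_max / V_min)
   = 20 * log10(2^10)
   = 20 * 10 * log10(2)
   = 60.21 dB

60.21 dB


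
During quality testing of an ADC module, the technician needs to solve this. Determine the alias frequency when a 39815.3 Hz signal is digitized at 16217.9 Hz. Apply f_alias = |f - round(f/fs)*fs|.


Compute the nearest integer multiple of fs to the signal:
n = round(39815.3 / 16217.9) = 2
f_alias = |39815.3 - 2 * 16217.9|
        = |39815.3 - 32435.8|
        = 7379.5 Hz

7379.5


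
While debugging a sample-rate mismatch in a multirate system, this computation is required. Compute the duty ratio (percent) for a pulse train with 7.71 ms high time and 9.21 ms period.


Duty cycle as a percentage:
DC = (t_on / T) * 100
   = (7.71 / 9.21) * 100
   = 0.837134 * 100
   = 83.71 %

83.71 %


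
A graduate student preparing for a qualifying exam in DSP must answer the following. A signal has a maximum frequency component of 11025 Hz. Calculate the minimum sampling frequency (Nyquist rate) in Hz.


The Nyquist rate is twice the maximum frequency component.
fs_min = 2 * fmax
      = 2 * 11025
      = 22050 Hz

22050


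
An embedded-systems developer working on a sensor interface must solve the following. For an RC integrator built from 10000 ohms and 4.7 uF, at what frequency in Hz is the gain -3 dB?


Cutoff frequency of a first-order RC filter:
fc = 1 / (2 * pi * R * C)
C = 4.7 uF = 4.7e-06 F
fc = 1 / (2 * pi * 10000 * 4.7e-06)
   = 1 / 0.29530970943744
   = 3.386275 Hz

3.386275 Hz


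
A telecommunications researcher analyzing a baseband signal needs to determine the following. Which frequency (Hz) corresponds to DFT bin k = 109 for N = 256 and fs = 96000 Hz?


Frequency of DFT bin k:
f_k = k * fs / N
    = 109 * 96000 / 256
    = 10464000 / 256
    = 40875.0 Hz

40875.0 Hz


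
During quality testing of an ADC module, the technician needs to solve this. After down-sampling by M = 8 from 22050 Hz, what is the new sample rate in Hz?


Decimation reduces the sample rate:
fs_out = fs_in / M
       = 22050 / 8
       = 2756.25 Hz

2756.25 Hz


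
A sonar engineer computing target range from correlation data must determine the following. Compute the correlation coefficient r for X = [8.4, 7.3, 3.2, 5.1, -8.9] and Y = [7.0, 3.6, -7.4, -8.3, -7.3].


Pearson correlation coefficient (population):
r = cov(X,Y) / (std(X) * std(Y))
Mean X = 3.02, Mean Y = -2.48
Cov(X,Y) = 24.2976
Std(X) = 6.224275, Std(Y) = 6.4521
r = 0.605

0.605


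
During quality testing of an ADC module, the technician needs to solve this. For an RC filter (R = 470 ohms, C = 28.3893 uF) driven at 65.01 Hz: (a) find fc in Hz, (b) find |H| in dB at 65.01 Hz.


Step 1 — cutoff frequency:
fc = 1 / (2*pi*R*C)
C = 28.3893 uF = 2.83893e-05 F
fc = 1 / (2*pi*470*2.83893e-05)
   = 11.928 Hz

Step 2 — magnitude at f = 65.01 Hz:
|H(f)| = 1 / sqrt(1 + (f/fc)^2)
f/fc = 65.01 / 11.928 = 5.450201
|H| = 1 / sqrt(1 + 29.704691) = 0.1804669
|H|_dB = 20*log10(0.1804669) = -14.87 dB

fc = 11.928 Hz; |H(65.01 Hz)| = -14.87 dB


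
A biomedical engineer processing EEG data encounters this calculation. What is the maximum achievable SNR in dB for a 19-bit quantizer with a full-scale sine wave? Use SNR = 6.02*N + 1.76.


Theoretical SNR for a full-scale sinusoid:
SNR = 6.02 * N + 1.76
    = 6.02 * 19 + 1.76
    = 114.38 + 1.76
    = 116.14 dB

116.14 dB


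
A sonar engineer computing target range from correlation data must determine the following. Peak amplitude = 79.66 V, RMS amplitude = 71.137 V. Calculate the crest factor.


Crest factor is the ratio of peak to RMS:
CF = V_peak / V_rms
   = 79.66 / 71.137
   = 1.1198

1.1198


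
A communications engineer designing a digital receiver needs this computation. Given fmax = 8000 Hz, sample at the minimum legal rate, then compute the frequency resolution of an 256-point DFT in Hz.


Step 1 — Nyquist sampling rate:
fs = 2 * fmax = 2 * 8000 = 16000 Hz

Step 2 — DFT bin spacing:
df = fs / N = 16000 / 256 = 62.5 Hz

62.5 Hz


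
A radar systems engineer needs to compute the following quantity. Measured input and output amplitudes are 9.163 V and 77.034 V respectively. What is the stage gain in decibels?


Voltage gain in dB:
G = 20 * log10(Vout / Vin)
  = 20 * log10(77.034 / 9.163)
  = 20 * log10(8.407072)
  = 20 * 0.924645
  = 18.49 dB

18.49 dB


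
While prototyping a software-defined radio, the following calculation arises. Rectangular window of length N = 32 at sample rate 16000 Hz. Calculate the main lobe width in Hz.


Main lobe width for a rectangular window:
Width = 2 * fs / N
      = 2 * 16000 / 32
      = 32000 / 32
      = 1000.0 Hz

1000.0 Hz


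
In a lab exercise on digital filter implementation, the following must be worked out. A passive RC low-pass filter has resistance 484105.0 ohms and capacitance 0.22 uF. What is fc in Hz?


Cutoff frequency of a first-order RC filter:
fc = 1 / (2 * pi * R * C)
C = 0.22 uF = 2.2e-07 F
fc = 1 / (2 * pi * 484105.0 * 2.2e-07)
   = 1 / 0.66917871308908
   = 1.494369 Hz

1.494369 Hz


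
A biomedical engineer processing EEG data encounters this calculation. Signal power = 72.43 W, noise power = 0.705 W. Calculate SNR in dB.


SNR in decibels:
SNR = 10 * log10(Ps / Pn)
    = 10 * log10(72.43 / 0.705)
    = 10 * log10(102.7376)
    = 10 * 2.0117
    = 20.12 dB

20.12 dB


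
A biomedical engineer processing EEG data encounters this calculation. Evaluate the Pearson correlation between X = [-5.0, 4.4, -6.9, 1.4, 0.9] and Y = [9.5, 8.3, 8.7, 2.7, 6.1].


Pearson correlation coefficient (population):
r = cov(X,Y) / (std(X) * std(Y))
Mean X = -1.04, Mean Y = 7.06
Cov(X,Y) = -5.0056
Std(X) = 4.226866, Std(Y) = 2.454058
r = -0.4826

-0.4826


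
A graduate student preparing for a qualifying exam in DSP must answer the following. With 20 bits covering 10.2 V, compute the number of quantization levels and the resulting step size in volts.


Step 1 — number of quantization levels:
L = 2^N = 2^20 = 1048576

Step 2 — LSB step size:
delta = Vfs / L
      = 10.2 / 1048576
      = 9.73e-06 V

Levels = 1048576; step size = 9.73e-06 V


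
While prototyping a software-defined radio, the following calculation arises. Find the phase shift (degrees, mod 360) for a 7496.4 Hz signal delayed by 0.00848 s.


Phase shift from frequency and time delay:
phi = 360 * f * t_delay
    = 360 * 7496.4 * 0.00848
    = 22885.01 degrees
    mod 360 = 205.01 degrees

205.01 degrees


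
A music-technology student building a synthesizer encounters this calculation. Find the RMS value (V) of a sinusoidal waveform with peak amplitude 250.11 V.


RMS voltage for a sinusoidal waveform:
V_rms = V_peak / sqrt(2)
      = 250.11 / 1.414214
      = 176.854 V

176.854 V


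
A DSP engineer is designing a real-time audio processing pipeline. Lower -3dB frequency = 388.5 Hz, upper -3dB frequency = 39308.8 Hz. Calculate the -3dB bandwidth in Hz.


Bandwidth is the difference of -3dB frequencies:
BW = f_high - f_low
   = 39308.8 - 388.5
   = 38920.3 Hz

38920.3 Hz


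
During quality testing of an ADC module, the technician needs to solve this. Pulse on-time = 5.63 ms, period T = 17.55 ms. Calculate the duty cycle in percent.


Duty cycle as a percentage:
DC = (t_on / T) * 100
   = (5.63 / 17.55) * 100
   = 0.320798 * 100
   = 32.08 %

32.08 %


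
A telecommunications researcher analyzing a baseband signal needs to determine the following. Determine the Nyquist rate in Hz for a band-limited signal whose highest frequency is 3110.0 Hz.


The Nyquist rate is twice the maximum frequency component.
fs_min = 2 * fmax
      = 2 * 3110.0
      = 6220.0 Hz

6220.0


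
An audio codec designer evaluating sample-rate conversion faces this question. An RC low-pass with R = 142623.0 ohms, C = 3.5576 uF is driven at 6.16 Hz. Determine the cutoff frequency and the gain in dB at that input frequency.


Step 1 — cutoff frequency:
fc = 1 / (2*pi*R*C)
C = 3.5576 uF = 3.5576e-06 F
fc = 1 / (2*pi*142623.0*3.5576e-06)
   = 0.31367 Hz

Step 2 — magnitude at f = 6.16 Hz:
|H(f)| = 1 / sqrt(1 + (f/fc)^2)
f/fc = 6.16 / 0.31367 = 19.638474
|H| = 1 / sqrt(1 + 385.669661) = 0.0508546
|H|_dB = 20*log10(0.0508546) = -25.87 dB

fc = 0.31367 Hz; |H(6.16 Hz)| = -25.87 dB


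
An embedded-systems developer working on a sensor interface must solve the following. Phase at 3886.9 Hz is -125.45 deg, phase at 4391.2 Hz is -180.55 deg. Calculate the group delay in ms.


Group delay from phase difference:
tau = -d(phi)/d(omega)
d(phi) = -55.1 deg = -0.961676 rad
d(omega) = 2*pi*(4391.2 - 3886.9) = 3168.6104 rad/s
tau = -(-0.961676) / 3168.6104
    = 0.3035 ms

0.3035 ms


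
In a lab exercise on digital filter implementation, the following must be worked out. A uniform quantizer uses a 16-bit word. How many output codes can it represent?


Number of quantization levels = 2^N
= 2^16
= 65536

65536


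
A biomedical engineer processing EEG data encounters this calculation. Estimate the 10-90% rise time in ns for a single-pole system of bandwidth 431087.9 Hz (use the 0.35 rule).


Rise time from bandwidth relationship:
tr = 0.35 / BW
   = 0.35 / 431087.9
   = 8.118993829e-07 s
   = 811.8994 ns

811.8994 ns


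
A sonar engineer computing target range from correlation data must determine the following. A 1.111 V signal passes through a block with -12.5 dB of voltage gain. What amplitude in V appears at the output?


Output voltage from dB gain:
V_out = V_in * 10^(gain_dB / 20)
      = 1.111 * 10^(-12.5 / 20)
      = 1.111 * 0.237137
      = 0.2635 V

0.2635 V


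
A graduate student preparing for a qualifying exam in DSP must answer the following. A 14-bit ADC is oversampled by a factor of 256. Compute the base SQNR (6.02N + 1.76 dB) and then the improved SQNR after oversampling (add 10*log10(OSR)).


Step 1 — baseline SQNR at Nyquist:
SQNR_base = 6.02*N + 1.76
          = 6.02*14 + 1.76
          = 86.04 dB

Step 2 — oversampling processing gain:
G = 10*log10(OSR) = 10*log10(256) = 24.08 dB

Step 3 — total:
SQNR_total = 86.04 + 24.08 = 110.12 dB

Base SQNR = 86.04 dB; oversampled SQNR = 110.12 dB


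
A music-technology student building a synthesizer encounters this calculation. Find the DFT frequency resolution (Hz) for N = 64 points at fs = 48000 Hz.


DFT frequency resolution:
df = fs / N
   = 48000 / 64
   = 750.0 Hz

750.0 Hz


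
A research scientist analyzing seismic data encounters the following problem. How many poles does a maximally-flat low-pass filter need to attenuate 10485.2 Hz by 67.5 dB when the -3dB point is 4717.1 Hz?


Butterworth filter order formula:
n = log10(10^(A/10) - 1) / (2 * log10(f_stop/f_pass))
10^(67.5/10) - 1 = 5623412.2519
f_stop/f_pass = 10485.2 / 4717.1 = 2.2228
n = 9.729 -> ceil = 10

10


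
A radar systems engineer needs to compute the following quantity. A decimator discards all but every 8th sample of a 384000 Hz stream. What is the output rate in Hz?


Decimation reduces the sample rate:
fs_out = fs_in / M
       = 384000 / 8
       = 48000.0 Hz

48000.0 Hz


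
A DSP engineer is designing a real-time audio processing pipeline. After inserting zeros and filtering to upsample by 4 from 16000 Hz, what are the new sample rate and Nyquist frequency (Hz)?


Step 1 — output sample rate after interpolation by L:
fs_out = L * fs_in = 4 * 16000 = 64000 Hz

Step 2 — Nyquist frequency of the output stream:
f_Nyq = fs_out / 2 = 64000 / 2 = 32000.0 Hz

fs_out = 64000 Hz; f_Nyquist = 32000.0 Hz


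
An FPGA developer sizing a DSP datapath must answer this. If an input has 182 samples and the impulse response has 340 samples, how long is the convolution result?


Linear convolution output length:
L = N + M - 1
  = 182 + 340 - 1
  = 521 samples

521


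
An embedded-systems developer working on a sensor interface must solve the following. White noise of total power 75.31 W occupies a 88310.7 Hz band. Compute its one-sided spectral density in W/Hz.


Power spectral density:
PSD = P / BW
    = 75.31 / 88310.7
    = 0.00085278 W/Hz

0.00085278 W/Hz


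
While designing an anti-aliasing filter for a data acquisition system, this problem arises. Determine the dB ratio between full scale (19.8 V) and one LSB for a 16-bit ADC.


Dynamic range from full-scale to LSB:
V_min = V_max / 2^bits = 19.8 / 2^16
DR = 20 * log10(V_max / V_min)
   = 20 * log10(2^16)
   = 20 * 16 * log10(2)
   = 96.33 dB

96.33 dB


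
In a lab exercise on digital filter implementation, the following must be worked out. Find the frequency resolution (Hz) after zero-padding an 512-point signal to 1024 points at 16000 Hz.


Frequency resolution after zero-padding:
N_padded = 512 * 2 = 1024
df = fs / N_padded
   = 16000 / 1024
   = 15.625 Hz

15.625 Hz


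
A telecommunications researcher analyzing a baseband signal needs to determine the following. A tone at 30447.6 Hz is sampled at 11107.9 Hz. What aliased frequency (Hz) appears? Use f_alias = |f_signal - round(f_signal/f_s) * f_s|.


Compute the nearest integer multiple of fs to the signal:
n = round(30447.6 / 11107.9) = 3
f_alias = |30447.6 - 3 * 11107.9|
        = |30447.6 - 33323.7|
        = 2876.1 Hz

2876.1


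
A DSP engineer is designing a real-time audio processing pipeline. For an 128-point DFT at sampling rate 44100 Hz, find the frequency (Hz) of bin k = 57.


Frequency of DFT bin k:
f_k = k * fs / N
    = 57 * 44100 / 128
    = 2513700 / 128
    = 19638.281 Hz

19638.281 Hz


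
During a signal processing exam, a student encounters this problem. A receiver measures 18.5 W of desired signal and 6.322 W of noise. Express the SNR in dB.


SNR in decibels:
SNR = 10 * log10(Ps / Pn)
    = 10 * log10(18.5 / 6.322)
    = 10 * log10(2.9263)
    = 10 * 0.4663
    = 4.66 dB

4.66 dB


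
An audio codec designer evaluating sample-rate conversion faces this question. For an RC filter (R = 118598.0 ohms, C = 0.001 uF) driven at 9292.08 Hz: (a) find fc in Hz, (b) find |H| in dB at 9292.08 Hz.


Step 1 — cutoff frequency:
fc = 1 / (2*pi*R*C)
C = 0.001 uF = 1e-09 F
fc = 1 / (2*pi*118598.0*1e-09)
   = 1341.97 Hz

Step 2 — magnitude at f = 9292.08 Hz:
|H(f)| = 1 / sqrt(1 + (f/fc)^2)
f/fc = 9292.08 / 1341.97 = 6.924208
|H| = 1 / sqrt(1 + 47.944656) = 0.1429379
|H|_dB = 20*log10(0.1429379) = -16.9 dB

fc = 1341.97 Hz; |H(9292.08 Hz)| = -16.9 dB


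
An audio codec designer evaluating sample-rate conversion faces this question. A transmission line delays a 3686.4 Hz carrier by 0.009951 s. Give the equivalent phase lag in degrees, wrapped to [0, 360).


Phase shift from frequency and time delay:
phi = 360 * f * t_delay
    = 360 * 3686.4 * 0.009951
    = 13206.01 degrees
    mod 360 = 246.01 degrees

246.01 degrees


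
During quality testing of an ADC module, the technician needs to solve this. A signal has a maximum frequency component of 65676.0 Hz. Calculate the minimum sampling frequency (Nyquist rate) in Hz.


The Nyquist rate is twice the maximum frequency component.
fs_min = 2 * fmax
      = 2 * 65676.0
      = 131352.0 Hz

131352.0


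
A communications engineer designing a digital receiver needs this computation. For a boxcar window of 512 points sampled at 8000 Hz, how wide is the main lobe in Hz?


Main lobe width for a rectangular window:
Width = 2 * fs / N
      = 2 * 8000 / 512
      = 16000 / 512
      = 31.25 Hz

31.25 Hz


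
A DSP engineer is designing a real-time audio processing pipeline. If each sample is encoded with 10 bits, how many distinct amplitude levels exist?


Number of quantization levels = 2^N
= 2^10
= 1024

1024


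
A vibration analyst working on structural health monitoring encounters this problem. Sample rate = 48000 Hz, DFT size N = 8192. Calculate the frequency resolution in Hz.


DFT frequency resolution:
df = fs / N
   = 48000 / 8192
   = 5.8594 Hz

5.8594 Hz


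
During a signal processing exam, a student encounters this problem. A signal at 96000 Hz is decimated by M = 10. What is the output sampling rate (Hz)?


Decimation reduces the sample rate:
fs_out = fs_in / M
       = 96000 / 10
       = 9600.0 Hz

9600.0 Hz


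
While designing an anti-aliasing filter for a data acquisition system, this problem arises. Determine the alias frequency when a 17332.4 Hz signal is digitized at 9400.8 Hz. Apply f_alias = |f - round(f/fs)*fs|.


Compute the nearest integer multiple of fs to the signal:
n = round(17332.4 / 9400.8) = 2
f_alias = |17332.4 - 2 * 9400.8|
        = |17332.4 - 18801.6|
        = 1469.2 Hz

1469.2


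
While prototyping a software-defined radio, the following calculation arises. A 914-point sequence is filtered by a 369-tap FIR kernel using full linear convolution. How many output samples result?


Linear convolution output length:
L = N + M - 1
  = 914 + 369 - 1
  = 1282 samples

1282


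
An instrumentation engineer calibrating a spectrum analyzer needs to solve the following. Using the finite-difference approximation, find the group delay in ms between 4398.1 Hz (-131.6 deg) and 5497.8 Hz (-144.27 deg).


Group delay from phase difference:
tau = -d(phi)/d(omega)
d(phi) = -12.67 deg = -0.221133 rad
d(omega) = 2*pi*(5497.8 - 4398.1) = 6909.6189 rad/s
tau = -(-0.221133) / 6909.6189
    = 0.032 ms

0.032 ms


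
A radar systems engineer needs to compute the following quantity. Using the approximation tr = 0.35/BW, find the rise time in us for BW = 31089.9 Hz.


Rise time from bandwidth relationship:
tr = 0.35 / BW
   = 0.35 / 31089.9
   = 1.125767532e-05 s
   = 11.2577 us

11.2577 us


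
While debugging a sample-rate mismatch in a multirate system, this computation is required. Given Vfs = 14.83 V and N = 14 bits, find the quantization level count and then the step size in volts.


Step 1 — number of quantization levels:
L = 2^N = 2^14 = 16384

Step 2 — LSB step size:
delta = Vfs / L
      = 14.83 / 16384
      = 0.00090515 V

Levels = 16384; step size = 0.00090515 V


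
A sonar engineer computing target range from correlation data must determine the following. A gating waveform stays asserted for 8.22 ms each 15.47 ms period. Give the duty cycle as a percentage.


Duty cycle as a percentage:
DC = (t_on / T) * 100
   = (8.22 / 15.47) * 100
   = 0.531351 * 100
   = 53.14 %

53.14 %


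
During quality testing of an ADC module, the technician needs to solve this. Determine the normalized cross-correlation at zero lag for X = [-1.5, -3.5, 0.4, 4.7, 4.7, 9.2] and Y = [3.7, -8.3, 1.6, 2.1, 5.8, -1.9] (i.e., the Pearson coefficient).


Pearson correlation coefficient (population):
r = cov(X,Y) / (std(X) * std(Y))
Mean X = 2.3333, Mean Y = 0.5
Cov(X,Y) = 6.131667
Std(X) = 4.297545, Std(Y) = 4.569829
r = 0.3122

0.3122


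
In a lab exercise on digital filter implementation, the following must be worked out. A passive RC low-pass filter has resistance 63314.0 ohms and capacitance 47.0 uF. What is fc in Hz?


Cutoff frequency of a first-order RC filter:
fc = 1 / (2 * pi * R * C)
C = 47.0 uF = 4.7e-05 F
fc = 1 / (2 * pi * 63314.0 * 4.7e-05)
   = 1 / 18.697238943322
   = 0.053484 Hz

0.053484 Hz


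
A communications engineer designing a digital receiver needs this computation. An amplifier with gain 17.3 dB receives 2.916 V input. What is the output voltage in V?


Output voltage from dB gain:
V_out = V_in * 10^(gain_dB / 20)
      = 2.916 * 10^(17.3 / 20)
      = 2.916 * 7.328245
      = 21.3692 V

21.3692 V


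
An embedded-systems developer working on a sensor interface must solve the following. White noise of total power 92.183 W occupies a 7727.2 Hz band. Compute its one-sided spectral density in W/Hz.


Power spectral density:
PSD = P / BW
    = 92.183 / 7727.2
    = 0.01192968 W/Hz

0.01192968 W/Hz


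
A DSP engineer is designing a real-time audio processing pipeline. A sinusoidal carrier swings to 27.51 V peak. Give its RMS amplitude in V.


RMS voltage for a sinusoidal waveform:
V_rms = V_peak / sqrt(2)
      = 27.51 / 1.414214
      = 19.453 V

19.453 V


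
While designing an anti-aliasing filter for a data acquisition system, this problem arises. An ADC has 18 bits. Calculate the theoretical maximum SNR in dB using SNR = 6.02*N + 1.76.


Theoretical SNR for a full-scale sinusoid:
SNR = 6.02 * N + 1.76
    = 6.02 * 18 + 1.76
    = 108.36 + 1.76
    = 110.12 dB

110.12 dB


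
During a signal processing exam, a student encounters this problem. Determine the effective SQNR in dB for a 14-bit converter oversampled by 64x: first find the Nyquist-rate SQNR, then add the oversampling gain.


Step 1 — baseline SQNR at Nyquist:
SQNR_base = 6.02*N + 1.76
          = 6.02*14 + 1.76
          = 86.04 dB

Step 2 — oversampling processing gain:
G = 10*log10(OSR) = 10*log10(64) = 18.06 dB

Step 3 — total:
SQNR_total = 86.04 + 18.06 = 104.1 dB

Base SQNR = 86.04 dB; oversampled SQNR = 104.1 dB


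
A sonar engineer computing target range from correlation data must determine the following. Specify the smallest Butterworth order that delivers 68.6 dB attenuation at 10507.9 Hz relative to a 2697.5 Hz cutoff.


Butterworth filter order formula:
n = log10(10^(A/10) - 1) / (2 * log10(f_stop/f_pass))
10^(68.6/10) - 1 = 7244358.6007
f_stop/f_pass = 10507.9 / 2697.5 = 3.8954
n = 5.8081 -> ceil = 6

6


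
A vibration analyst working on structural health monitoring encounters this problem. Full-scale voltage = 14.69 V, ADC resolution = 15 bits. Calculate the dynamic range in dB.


Dynamic range from full-scale to LSB:
V_min = V_max / 2^bits = 14.69 / 2^15
DR = 20 * log10(V_max / V_min)
   = 20 * log10(2^15)
   = 20 * 15 * log10(2)
   = 90.31 dB

90.31 dB


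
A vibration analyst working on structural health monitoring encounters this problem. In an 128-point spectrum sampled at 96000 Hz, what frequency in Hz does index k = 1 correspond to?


Frequency of DFT bin k:
f_k = k * fs / N
    = 1 * 96000 / 128
    = 96000 / 128
    = 750.0 Hz

750.0 Hz


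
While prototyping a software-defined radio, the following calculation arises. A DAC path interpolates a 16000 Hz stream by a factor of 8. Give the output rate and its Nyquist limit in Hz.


Step 1 — output sample rate after interpolation by L:
fs_out = L * fs_in = 8 * 16000 = 128000 Hz

Step 2 — Nyquist frequency of the output stream:
f_Nyq = fs_out / 2 = 128000 / 2 = 64000.0 Hz

fs_out = 128000 Hz; f_Nyquist = 64000.0 Hz


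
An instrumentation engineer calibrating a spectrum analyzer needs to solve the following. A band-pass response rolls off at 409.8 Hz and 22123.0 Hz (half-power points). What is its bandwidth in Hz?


Bandwidth is the difference of -3dB frequencies:
BW = f_high - f_low
   = 22123.0 - 409.8
   = 21713.2 Hz

21713.2 Hz


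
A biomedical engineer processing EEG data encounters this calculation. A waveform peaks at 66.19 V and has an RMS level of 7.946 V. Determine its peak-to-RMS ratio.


Crest factor is the ratio of peak to RMS:
CF = V_peak / V_rms
   = 66.19 / 7.946
   = 8.33

8.33


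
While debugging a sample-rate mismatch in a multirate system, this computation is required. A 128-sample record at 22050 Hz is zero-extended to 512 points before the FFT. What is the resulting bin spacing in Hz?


Frequency resolution after zero-padding:
N_padded = 128 * 4 = 512
df = fs / N_padded
   = 22050 / 512
   = 43.0664 Hz

43.0664 Hz


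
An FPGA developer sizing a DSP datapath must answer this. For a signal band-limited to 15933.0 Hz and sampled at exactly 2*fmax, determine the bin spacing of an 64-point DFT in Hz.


Step 1 — Nyquist sampling rate:
fs = 2 * fmax = 2 * 15933.0 = 31866.0 Hz

Step 2 — DFT bin spacing:
df = fs / N = 31866.0 / 64 = 497.9062 Hz

497.9062 Hz


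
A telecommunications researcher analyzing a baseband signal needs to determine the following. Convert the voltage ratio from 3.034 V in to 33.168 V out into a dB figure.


Voltage gain in dB:
G = 20 * log10(Vout / Vin)
  = 20 * log10(33.168 / 3.034)
  = 20 * log10(10.932103)
  = 20 * 1.038704
  = 20.77 dB

20.77 dB


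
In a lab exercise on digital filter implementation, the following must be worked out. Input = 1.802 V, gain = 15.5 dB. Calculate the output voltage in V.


Output voltage from dB gain:
V_out = V_in * 10^(gain_dB / 20)
      = 1.802 * 10^(15.5 / 20)
      = 1.802 * 5.956621
      = 10.7338 V

10.7338 V


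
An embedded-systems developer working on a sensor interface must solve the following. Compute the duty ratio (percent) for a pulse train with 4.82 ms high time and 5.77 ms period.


Duty cycle as a percentage:
DC = (t_on / T) * 100
   = (4.82 / 5.77) * 100
   = 0.835355 * 100
   = 83.54 %

83.54 %


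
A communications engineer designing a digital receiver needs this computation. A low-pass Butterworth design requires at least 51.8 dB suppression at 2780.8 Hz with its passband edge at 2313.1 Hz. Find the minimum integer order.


Butterworth filter order formula:
n = log10(10^(A/10) - 1) / (2 * log10(f_stop/f_pass))
10^(51.8/10) - 1 = 151355.1248
f_stop/f_pass = 2780.8 / 2313.1 = 1.2022
n = 32.385 -> ceil = 33

33


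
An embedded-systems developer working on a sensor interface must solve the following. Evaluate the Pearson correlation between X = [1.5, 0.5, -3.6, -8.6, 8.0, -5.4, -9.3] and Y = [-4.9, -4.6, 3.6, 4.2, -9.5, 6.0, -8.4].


Pearson correlation coefficient (population):
r = cov(X,Y) / (std(X) * std(Y))
Mean X = -2.4143, Mean Y = -1.9429
Cov(X,Y) = -17.406327
Std(X) = 5.710499, Std(Y) = 5.930034
r = -0.514

-0.514


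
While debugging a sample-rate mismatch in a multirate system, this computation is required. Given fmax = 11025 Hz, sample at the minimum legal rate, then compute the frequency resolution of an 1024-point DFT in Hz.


Step 1 — Nyquist sampling rate:
fs = 2 * fmax = 2 * 11025 = 22050 Hz

Step 2 — DFT bin spacing:
df = fs / N = 22050 / 1024 = 21.5332 Hz

21.5332 Hz


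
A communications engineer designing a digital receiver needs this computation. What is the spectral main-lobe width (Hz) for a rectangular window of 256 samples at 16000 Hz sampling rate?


Main lobe width for a rectangular window:
Width = 2 * fs / N
      = 2 * 16000 / 256
      = 32000 / 256
      = 125.0 Hz

125.0 Hz


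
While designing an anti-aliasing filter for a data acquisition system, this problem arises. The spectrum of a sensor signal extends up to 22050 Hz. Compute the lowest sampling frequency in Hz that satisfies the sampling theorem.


The Nyquist rate is twice the maximum frequency component.
fs_min = 2 * fmax
      = 2 * 22050
      = 44100 Hz

44100


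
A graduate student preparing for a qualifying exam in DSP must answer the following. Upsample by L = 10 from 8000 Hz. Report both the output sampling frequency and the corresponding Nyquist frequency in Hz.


Step 1 — output sample rate after interpolation by L:
fs_out = L * fs_in = 10 * 8000 = 80000 Hz

Step 2 — Nyquist frequency of the output stream:
f_Nyq = fs_out / 2 = 80000 / 2 = 40000.0 Hz

fs_out = 80000 Hz; f_Nyquist = 40000.0 Hz


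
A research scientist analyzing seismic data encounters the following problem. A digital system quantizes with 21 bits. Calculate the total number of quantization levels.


Number of quantization levels = 2^N
= 2^21
= 2097152

2097152


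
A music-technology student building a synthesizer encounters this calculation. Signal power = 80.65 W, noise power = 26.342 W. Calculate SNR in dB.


SNR in decibels:
SNR = 10 * log10(Ps / Pn)
    = 10 * log10(80.65 / 26.342)
    = 10 * log10(3.0617)
    = 10 * 0.486
    = 4.86 dB

4.86 dB


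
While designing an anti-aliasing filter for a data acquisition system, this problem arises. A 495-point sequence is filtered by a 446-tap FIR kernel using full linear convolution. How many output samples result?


Linear convolution output length:
L = N + M - 1
  = 495 + 446 - 1
  = 940 samples

940


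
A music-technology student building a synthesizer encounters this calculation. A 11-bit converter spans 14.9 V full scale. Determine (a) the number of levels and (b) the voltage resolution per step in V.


Step 1 — number of quantization levels:
L = 2^N = 2^11 = 2048

Step 2 — LSB step size:
delta = Vfs / L
      = 14.9 / 2048
      = 0.00727539 V

Levels = 2048; step size = 0.00727539 V


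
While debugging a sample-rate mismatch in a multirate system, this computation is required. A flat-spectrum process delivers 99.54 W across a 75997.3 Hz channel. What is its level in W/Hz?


Power spectral density:
PSD = P / BW
    = 99.54 / 75997.3
    = 0.00130978 W/Hz

0.00130978 W/Hz


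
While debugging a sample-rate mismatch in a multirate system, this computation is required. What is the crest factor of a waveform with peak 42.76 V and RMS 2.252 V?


Crest factor is the ratio of peak to RMS:
CF = V_peak / V_rms
   = 42.76 / 2.252
   = 18.9876

18.9876


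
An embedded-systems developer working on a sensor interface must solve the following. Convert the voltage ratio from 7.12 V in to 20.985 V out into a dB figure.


Voltage gain in dB:
G = 20 * log10(Vout / Vin)
  = 20 * log10(20.985 / 7.12)
  = 20 * log10(2.947331)
  = 20 * 0.469429
  = 9.39 dB

9.39 dB


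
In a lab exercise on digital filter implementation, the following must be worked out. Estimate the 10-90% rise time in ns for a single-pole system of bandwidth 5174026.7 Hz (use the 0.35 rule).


Rise time from bandwidth relationship:
tr = 0.35 / BW
   = 0.35 / 5174026.7
   = 6.764557284e-08 s
   = 67.6456 ns

67.6456 ns


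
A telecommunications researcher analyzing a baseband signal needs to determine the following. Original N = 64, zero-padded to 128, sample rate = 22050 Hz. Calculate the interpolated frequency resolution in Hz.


Frequency resolution after zero-padding:
N_padded = 64 * 2 = 128
df = fs / N_padded
   = 22050 / 128
   = 172.2656 Hz

172.2656 Hz


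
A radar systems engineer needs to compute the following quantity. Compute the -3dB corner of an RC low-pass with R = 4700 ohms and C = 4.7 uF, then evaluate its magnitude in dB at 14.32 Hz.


Step 1 — cutoff frequency:
fc = 1 / (2*pi*R*C)
C = 4.7 uF = 4.7e-06 F
fc = 1 / (2*pi*4700*4.7e-06)
   = 7.20484 Hz

Step 2 — magnitude at f = 14.32 Hz:
|H(f)| = 1 / sqrt(1 + (f/fc)^2)
f/fc = 14.32 / 7.20484 = 1.987553
|H| = 1 / sqrt(1 + 3.950367) = 0.4494499
|H|_dB = 20*log10(0.4494499) = -6.95 dB

fc = 7.20484 Hz; |H(14.32 Hz)| = -6.95 dB


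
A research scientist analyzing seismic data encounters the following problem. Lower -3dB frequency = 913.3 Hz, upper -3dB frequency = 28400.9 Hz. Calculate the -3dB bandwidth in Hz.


Bandwidth is the difference of -3dB frequencies:
BW = f_high - f_low
   = 28400.9 - 913.3
   = 27487.6 Hz

27487.6 Hz


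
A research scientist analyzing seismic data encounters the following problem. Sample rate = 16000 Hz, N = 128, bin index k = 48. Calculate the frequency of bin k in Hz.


Frequency of DFT bin k:
f_k = k * fs / N
    = 48 * 16000 / 128
    = 768000 / 128
    = 6000.0 Hz

6000.0 Hz


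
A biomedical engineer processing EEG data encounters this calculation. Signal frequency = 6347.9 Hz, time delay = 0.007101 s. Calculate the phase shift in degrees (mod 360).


Phase shift from frequency and time delay:
phi = 360 * f * t_delay
    = 360 * 6347.9 * 0.007101
    = 16227.52 degrees
    mod 360 = 27.52 degrees

27.52 degrees


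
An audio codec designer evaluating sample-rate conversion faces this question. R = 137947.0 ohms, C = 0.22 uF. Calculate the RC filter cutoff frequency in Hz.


Cutoff frequency of a first-order RC filter:
fc = 1 / (2 * pi * R * C)
C = 0.22 uF = 2.2e-07 F
fc = 1 / (2 * pi * 137947.0 * 2.2e-07)
   = 1 / 0.19068424398529
   = 5.244272 Hz

5.244272 Hz


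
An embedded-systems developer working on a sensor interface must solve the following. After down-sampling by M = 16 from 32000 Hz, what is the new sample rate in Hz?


Decimation reduces the sample rate:
fs_out = fs_in / M
       = 32000 / 16
       = 2000.0 Hz

2000.0 Hz


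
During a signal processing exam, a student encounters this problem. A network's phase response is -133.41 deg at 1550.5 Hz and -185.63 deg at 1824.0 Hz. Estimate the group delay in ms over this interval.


Group delay from phase difference:
tau = -d(phi)/d(omega)
d(phi) = -52.22 deg = -0.911411 rad
d(omega) = 2*pi*(1824.0 - 1550.5) = 1718.4512 rad/s
tau = -(-0.911411) / 1718.4512
    = 0.5304 ms

0.5304 ms


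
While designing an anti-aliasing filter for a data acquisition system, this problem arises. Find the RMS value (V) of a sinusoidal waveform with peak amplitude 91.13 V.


RMS voltage for a sinusoidal waveform:
V_rms = V_peak / sqrt(2)
      = 91.13 / 1.414214
      = 64.439 V

64.439 V


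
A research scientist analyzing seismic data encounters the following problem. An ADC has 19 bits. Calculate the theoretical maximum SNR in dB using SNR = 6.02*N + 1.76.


Theoretical SNR for a full-scale sinusoid:
SNR = 6.02 * N + 1.76
    = 6.02 * 19 + 1.76
    = 114.38 + 1.76
    = 116.14 dB

116.14 dB


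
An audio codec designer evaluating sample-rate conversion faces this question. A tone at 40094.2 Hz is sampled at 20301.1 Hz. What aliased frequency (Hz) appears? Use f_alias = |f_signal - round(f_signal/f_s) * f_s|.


Compute the nearest integer multiple of fs to the signal:
n = round(40094.2 / 20301.1) = 2
f_alias = |40094.2 - 2 * 20301.1|
        = |40094.2 - 40602.2|
        = 508.0 Hz

508.0


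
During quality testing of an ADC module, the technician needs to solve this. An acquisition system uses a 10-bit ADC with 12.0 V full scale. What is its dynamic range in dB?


Dynamic range from full-scale to LSB:
V_min = V_max / 2^bits = 12.0 / 2^10
DR = 20 * log10(V_max / V_min)
   = 20 * log10(2^10)
   = 20 * 10 * log10(2)
   = 60.21 dB

60.21 dB


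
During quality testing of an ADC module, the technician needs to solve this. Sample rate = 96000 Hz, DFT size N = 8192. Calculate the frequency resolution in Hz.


DFT frequency resolution:
df = fs / N
   = 96000 / 8192
   = 11.7188 Hz

11.7188 Hz


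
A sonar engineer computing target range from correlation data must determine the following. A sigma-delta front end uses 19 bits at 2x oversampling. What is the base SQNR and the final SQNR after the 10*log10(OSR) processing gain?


Step 1 — baseline SQNR at Nyquist:
SQNR_base = 6.02*N + 1.76
          = 6.02*19 + 1.76
          = 116.14 dB

Step 2 — oversampling processing gain:
G = 10*log10(OSR) = 10*log10(2) = 3.01 dB

Step 3 — total:
SQNR_total = 116.14 + 3.01 = 119.15 dB

Base SQNR = 116.14 dB; oversampled SQNR = 119.15 dB


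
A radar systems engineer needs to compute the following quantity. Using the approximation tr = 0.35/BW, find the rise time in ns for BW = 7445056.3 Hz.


Rise time from bandwidth relationship:
tr = 0.35 / BW
   = 0.35 / 7445056.3
   = 4.701106156e-08 s
   = 47.0111 ns

47.0111 ns


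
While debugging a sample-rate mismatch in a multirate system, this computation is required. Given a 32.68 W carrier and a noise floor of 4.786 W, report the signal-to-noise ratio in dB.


SNR in decibels:
SNR = 10 * log10(Ps / Pn)
    = 10 * log10(32.68 / 4.786)
    = 10 * log10(6.8282)
    = 10 * 0.8343
    = 8.34 dB

8.34 dB


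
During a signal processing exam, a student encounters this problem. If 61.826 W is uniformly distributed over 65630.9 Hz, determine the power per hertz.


Power spectral density:
PSD = P / BW
    = 61.826 / 65630.9
    = 0.00094203 W/Hz

0.00094203 W/Hz


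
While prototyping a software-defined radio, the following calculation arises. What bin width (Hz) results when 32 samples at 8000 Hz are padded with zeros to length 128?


Frequency resolution after zero-padding:
N_padded = 32 * 4 = 128
df = fs / N_padded
   = 8000 / 128
   = 62.5 Hz

62.5 Hz


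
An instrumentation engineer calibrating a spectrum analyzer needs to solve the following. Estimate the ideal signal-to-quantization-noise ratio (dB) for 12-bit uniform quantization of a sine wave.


Theoretical SNR for a full-scale sinusoid:
SNR = 6.02 * N + 1.76
    = 6.02 * 12 + 1.76
    = 72.24 + 1.76
    = 74.0 dB

74.0 dB
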